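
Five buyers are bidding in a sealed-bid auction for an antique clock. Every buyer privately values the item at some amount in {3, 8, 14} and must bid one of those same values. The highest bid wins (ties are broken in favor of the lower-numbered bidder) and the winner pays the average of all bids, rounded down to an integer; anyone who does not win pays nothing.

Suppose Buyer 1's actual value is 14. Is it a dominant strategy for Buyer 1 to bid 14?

Consider the case where Buyer 2 bids 3, Buyer 3 bids 3, Buyer 4 bids 3 and Buyer 5 bids 3.
Truthful bid 14: wins, pays 5, utility 14 - 5 = 9.
Bid 3 instead: wins, pays 3, utility 14 - 3 = 11.
Since 11 > 9, bidding 3 is strictly better here, so truthful bidding is not dominant.

No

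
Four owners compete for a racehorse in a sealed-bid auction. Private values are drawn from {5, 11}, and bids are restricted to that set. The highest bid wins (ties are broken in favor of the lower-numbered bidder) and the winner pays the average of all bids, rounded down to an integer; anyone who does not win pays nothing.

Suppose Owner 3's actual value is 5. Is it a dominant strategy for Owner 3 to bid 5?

Check each profile of the others' bids and compare truth against every alternative bid.
Others bid (5, 5, 11): truth gives 0, best alternative gives -3.
Others bid (5, 5, 5): truth gives 0, best alternative gives -1.
Others bid (5, 11, 5): truth gives 0, best alternative gives 0.
Others bid (5, 11, 11): truth gives 0, best alternative gives 0.
Others bid (11, 5, 5): truth gives 0, best alternative gives 0.
Others bid (11, 5, 11): truth gives 0, best alternative gives 0.
(Remaining 2 profiles checked similarly; truth is weakly best in each.)
In every case the truthful bid is at least as good as any alternative, so it is a dominant strategy.

Yes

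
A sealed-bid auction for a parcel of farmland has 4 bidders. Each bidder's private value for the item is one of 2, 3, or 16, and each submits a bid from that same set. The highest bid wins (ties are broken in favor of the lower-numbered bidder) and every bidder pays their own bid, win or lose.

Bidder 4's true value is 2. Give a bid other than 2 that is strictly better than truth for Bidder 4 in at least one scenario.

3

Suppose Bidder 1 bids 2, Bidder 2 bids 2 and Bidder 3 bids 2.
Bid 2: loses but pays 2, utility -2.
Bid 3: wins, pays 3, utility 2 - 3 = -1.
So bidding 3 beats truth here (-1 > -2).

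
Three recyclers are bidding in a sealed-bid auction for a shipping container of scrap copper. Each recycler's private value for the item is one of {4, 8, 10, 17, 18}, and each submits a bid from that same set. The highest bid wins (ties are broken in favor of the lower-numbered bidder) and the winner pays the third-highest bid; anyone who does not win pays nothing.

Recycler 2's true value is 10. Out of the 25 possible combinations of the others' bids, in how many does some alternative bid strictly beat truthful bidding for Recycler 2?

8

Others bid (4, 17): truth gives 0; bid 17 gives 6 > 0. Violating.
Others bid (4, 18): truth gives 0; bid 18 gives 6 > 0. Violating.
Others bid (8, 17): truth gives 0; bid 17 gives 2 > 0. Violating.
Others bid (8, 18): truth gives 0; bid 18 gives 2 > 0. Violating.
Others bid (4, 4): truth gives 6; no alternative beats it.
Others bid (4, 8): truth gives 6; no alternative beats it.
(Checking all 25 profiles: 8 have a profitable deviation, 17 do not.)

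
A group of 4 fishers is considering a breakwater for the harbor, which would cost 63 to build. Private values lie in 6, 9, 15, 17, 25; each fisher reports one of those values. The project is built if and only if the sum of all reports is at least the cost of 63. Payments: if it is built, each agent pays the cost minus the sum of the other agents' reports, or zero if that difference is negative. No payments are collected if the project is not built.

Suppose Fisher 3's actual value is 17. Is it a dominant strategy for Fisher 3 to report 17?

Yes

Check each profile of the others' reports and compare truth against every alternative report.
Others report (15, 25, 25): truth gives 17, best alternative gives 17.
Others report (17, 25, 25): truth gives 17, best alternative gives 17.
Others report (25, 15, 25): truth gives 17, best alternative gives 17.
Others report (25, 17, 25): truth gives 17, best alternative gives 17.
Others report (25, 25, 15): truth gives 17, best alternative gives 17.
Others report (25, 25, 17): truth gives 17, best alternative gives 17.
(Remaining 119 profiles checked similarly; truth is weakly best in each.)
In every case the truthful report is at least as good as any alternative, so it is a dominant strategy.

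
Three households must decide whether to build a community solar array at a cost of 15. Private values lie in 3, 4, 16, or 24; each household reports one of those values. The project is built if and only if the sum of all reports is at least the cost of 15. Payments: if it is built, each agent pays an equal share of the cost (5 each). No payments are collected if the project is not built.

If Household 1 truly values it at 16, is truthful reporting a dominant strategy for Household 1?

Yes

Check each profile of the others' reports and compare truth against every alternative report.
Others report (3, 3): truth gives 11, best alternative gives 11.
Others report (3, 4): truth gives 11, best alternative gives 11.
Others report (3, 16): truth gives 11, best alternative gives 11.
Others report (3, 24): truth gives 11, best alternative gives 11.
Others report (4, 3): truth gives 11, best alternative gives 11.
Others report (4, 4): truth gives 11, best alternative gives 11.
(Remaining 10 profiles checked similarly; truth is weakly best in each.)
In every case the truthful report is at least as good as any alternative, so it is a dominant strategy.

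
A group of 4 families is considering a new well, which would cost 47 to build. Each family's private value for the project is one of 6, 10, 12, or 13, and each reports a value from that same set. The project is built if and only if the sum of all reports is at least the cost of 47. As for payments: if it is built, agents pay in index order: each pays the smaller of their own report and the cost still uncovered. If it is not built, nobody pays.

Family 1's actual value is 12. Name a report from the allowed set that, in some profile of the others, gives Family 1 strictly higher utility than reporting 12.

10

Suppose Family 2 reports 12, Family 3 reports 12 and Family 4 reports 13.
Report 12: project built, pays 12, utility 12 - 12 = 0.
Report 10: project built, pays 10, utility 12 - 10 = 2.
So reporting 10 beats truth here (2 > 0).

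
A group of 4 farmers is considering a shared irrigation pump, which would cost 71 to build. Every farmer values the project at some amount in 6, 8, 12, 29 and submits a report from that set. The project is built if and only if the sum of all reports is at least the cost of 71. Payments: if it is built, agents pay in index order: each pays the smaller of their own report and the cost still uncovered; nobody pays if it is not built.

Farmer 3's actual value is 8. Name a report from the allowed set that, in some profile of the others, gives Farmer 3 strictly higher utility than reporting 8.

6

Suppose Farmer 1 reports 8, Farmer 2 reports 29 and Farmer 4 reports 29.
Report 8: project built, pays 8, utility 8 - 8 = 0.
Report 6: project built, pays 6, utility 8 - 6 = 2.
So reporting 6 beats truth here (2 > 0).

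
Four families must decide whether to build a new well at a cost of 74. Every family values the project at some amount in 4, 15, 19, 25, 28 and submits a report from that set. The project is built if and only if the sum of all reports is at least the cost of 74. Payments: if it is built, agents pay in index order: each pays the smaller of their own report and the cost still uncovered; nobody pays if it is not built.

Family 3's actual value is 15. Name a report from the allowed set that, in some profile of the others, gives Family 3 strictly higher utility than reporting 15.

Suppose Family 1 reports 15, Family 2 reports 28 and Family 4 reports 28.
Report 15: project built, pays 15, utility 15 - 15 = 0.
Report 4: project built, pays 4, utility 15 - 4 = 11.
So reporting 4 beats truth here (11 > 0).

4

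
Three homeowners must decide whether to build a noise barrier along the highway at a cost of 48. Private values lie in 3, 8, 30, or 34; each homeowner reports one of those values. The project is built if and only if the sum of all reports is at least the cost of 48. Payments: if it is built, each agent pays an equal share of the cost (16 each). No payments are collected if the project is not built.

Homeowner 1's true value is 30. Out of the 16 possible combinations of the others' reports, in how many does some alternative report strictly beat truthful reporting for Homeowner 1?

1

Others report (8, 8): truth gives 0; report 34 gives 14 > 0. Violating.
Others report (3, 3): truth gives 0; no alternative beats it.
Others report (3, 8): truth gives 0; no alternative beats it.
(Checking all 16 profiles: 1 has a profitable deviation, 15 do not.)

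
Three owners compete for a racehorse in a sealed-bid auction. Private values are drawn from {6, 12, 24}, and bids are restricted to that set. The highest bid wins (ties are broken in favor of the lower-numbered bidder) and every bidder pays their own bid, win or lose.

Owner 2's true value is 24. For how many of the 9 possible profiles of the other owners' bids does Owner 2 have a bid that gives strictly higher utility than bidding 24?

Others bid (6, 6): truth gives 0; bid 12 gives 12 > 0. Violating.
Others bid (6, 12): truth gives 0; bid 12 gives 12 > 0. Violating.
Others bid (24, 6): truth gives -24; bid 6 gives -6 > -24. Violating.
Others bid (24, 12): truth gives -24; bid 6 gives -6 > -24. Violating.
Others bid (6, 24): truth gives 0; no alternative beats it.
Others bid (12, 6): truth gives 0; no alternative beats it.
(Checking all 9 profiles: 5 have a profitable deviation, 4 do not.)

5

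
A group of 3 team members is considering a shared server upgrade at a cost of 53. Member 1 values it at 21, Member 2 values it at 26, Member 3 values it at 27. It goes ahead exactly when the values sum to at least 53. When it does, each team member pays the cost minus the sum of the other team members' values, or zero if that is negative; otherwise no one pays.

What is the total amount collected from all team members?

Total value 74 ≥ cost 53, so it is built.
Member 1: others sum to 53; max(0, 53 - 53) = 0.
Member 2: others sum to 48; max(0, 53 - 48) = 5.
Member 3: others sum to 47; max(0, 53 - 47) = 6.
Total collected = 0 + 5 + 6 = 11.

11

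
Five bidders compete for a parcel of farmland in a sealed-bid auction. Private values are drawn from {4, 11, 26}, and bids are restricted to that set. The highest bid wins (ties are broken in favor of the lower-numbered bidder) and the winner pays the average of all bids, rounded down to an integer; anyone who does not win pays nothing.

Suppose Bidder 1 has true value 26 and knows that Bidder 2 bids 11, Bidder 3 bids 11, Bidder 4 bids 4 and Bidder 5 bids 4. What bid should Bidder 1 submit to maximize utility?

Bid 4: loses, pays 0, utility 0.
Bid 11: wins, pays 8, utility 26 - 8 = 18.
Bid 26: wins, pays 11, utility 26 - 11 = 15.
The best choice is 11 with utility 18.

11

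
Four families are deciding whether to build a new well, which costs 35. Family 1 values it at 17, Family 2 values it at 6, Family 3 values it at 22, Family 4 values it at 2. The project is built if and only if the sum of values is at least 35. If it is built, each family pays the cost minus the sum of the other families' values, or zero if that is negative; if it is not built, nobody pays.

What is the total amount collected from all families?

Total value 47 ≥ cost 35, so it is built.
Family 1: others sum to 30; max(0, 35 - 30) = 5.
Family 2: others sum to 41; max(0, 35 - 41) = 0.
Family 3: others sum to 25; max(0, 35 - 25) = 10.
Family 4: others sum to 45; max(0, 35 - 45) = 0.
Total collected = 5 + 0 + 10 + 0 = 15.

15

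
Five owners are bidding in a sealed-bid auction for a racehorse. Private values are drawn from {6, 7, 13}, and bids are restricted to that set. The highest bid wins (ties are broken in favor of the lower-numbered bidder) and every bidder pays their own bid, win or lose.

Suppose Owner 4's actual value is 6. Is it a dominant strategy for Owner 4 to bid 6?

Consider the case where Owner 1 bids 6, Owner 2 bids 6, Owner 3 bids 6 and Owner 5 bids 6.
Truthful bid 6: loses but pays 6, utility -6.
Bid 7 instead: wins, pays 7, utility 6 - 7 = -1.
Since -1 > -6, bidding 7 is strictly better here, so truthful bidding is not dominant.

No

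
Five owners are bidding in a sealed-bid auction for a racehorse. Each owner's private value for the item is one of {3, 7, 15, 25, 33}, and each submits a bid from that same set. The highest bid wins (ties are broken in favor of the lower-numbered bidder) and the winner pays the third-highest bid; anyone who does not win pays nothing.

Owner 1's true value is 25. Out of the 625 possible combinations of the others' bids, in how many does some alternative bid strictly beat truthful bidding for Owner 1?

108

Others bid (3, 3, 3, 33): truth gives 0; bid 33 gives 22 > 0. Violating.
Others bid (3, 3, 7, 33): truth gives 0; bid 33 gives 18 > 0. Violating.
Others bid (3, 3, 15, 33): truth gives 0; bid 33 gives 10 > 0. Violating.
Others bid (3, 3, 33, 3): truth gives 0; bid 33 gives 22 > 0. Violating.
Others bid (3, 3, 3, 3): truth gives 22; no alternative beats it.
Others bid (3, 3, 3, 7): truth gives 22; no alternative beats it.
(Checking all 625 profiles: 108 have a profitable deviation, 517 do not.)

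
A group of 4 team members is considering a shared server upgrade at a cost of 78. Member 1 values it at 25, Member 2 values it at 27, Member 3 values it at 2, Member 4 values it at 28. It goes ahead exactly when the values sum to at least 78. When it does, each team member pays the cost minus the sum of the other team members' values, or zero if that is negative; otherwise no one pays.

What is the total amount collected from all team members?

68

Total value 82 ≥ cost 78, so it is built.
Member 1: others sum to 57; max(0, 78 - 57) = 21.
Member 2: others sum to 55; max(0, 78 - 55) = 23.
Member 3: others sum to 80; max(0, 78 - 80) = 0.
Member 4: others sum to 54; max(0, 78 - 54) = 24.
Total collected = 21 + 23 + 0 + 24 = 68.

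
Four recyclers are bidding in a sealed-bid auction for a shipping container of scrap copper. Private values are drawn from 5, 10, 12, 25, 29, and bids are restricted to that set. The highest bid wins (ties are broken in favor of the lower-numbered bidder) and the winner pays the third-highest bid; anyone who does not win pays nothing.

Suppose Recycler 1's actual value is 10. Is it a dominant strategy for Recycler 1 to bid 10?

Consider the case where Recycler 2 bids 5, Recycler 3 bids 5 and Recycler 4 bids 12.
Truthful bid 10: loses, pays 0, utility 0.
Bid 12 instead: wins, pays 5, utility 10 - 5 = 5.
Since 5 > 0, bidding 12 is strictly better here, so truthful bidding is not dominant.

No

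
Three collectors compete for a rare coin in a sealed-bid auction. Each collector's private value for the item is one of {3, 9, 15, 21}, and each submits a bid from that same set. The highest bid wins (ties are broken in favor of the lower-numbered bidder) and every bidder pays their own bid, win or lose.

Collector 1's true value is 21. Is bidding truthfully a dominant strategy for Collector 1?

Consider the case where Collector 2 bids 3 and Collector 3 bids 3.
Truthful bid 21: wins, pays 21, utility 21 - 21 = 0.
Bid 3 instead: wins, pays 3, utility 21 - 3 = 18.
Since 18 > 0, bidding 3 is strictly better here, so truthful bidding is not dominant.

No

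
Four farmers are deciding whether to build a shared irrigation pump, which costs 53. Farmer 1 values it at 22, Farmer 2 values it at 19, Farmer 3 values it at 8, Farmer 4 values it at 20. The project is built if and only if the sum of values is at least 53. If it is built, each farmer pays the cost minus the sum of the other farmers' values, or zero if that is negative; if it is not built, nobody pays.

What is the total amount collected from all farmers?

13

Total value 69 ≥ cost 53, so it is built.
Farmer 1: others sum to 47; max(0, 53 - 47) = 6.
Farmer 2: others sum to 50; max(0, 53 - 50) = 3.
Farmer 3: others sum to 61; max(0, 53 - 61) = 0.
Farmer 4: others sum to 49; max(0, 53 - 49) = 4.
Total collected = 6 + 3 + 0 + 4 = 13.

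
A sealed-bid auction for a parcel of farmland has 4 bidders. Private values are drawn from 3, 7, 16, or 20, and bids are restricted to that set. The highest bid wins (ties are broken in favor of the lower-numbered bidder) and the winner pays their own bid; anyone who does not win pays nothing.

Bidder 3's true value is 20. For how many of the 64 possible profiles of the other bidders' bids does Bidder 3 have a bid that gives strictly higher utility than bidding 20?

12

Others bid (3, 3, 3): truth gives 0; bid 7 gives 13 > 0. Violating.
Others bid (3, 3, 7): truth gives 0; bid 7 gives 13 > 0. Violating.
Others bid (3, 3, 16): truth gives 0; bid 16 gives 4 > 0. Violating.
Others bid (3, 7, 3): truth gives 0; bid 16 gives 4 > 0. Violating.
Others bid (3, 3, 20): truth gives 0; no alternative beats it.
Others bid (3, 7, 20): truth gives 0; no alternative beats it.
(Checking all 64 profiles: 12 have a profitable deviation, 52 do not.)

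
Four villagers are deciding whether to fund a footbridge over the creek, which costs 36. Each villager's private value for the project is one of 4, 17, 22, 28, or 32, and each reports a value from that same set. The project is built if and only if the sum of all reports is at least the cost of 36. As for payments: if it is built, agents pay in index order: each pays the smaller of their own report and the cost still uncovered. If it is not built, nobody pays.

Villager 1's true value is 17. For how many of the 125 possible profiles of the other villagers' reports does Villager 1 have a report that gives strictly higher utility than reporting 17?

Others report (4, 4, 28): truth gives 0; report 4 gives 13 > 0. Violating.
Others report (4, 4, 32): truth gives 0; report 4 gives 13 > 0. Violating.
Others report (4, 17, 17): truth gives 0; report 4 gives 13 > 0. Violating.
Others report (4, 17, 22): truth gives 0; report 4 gives 13 > 0. Violating.
Others report (4, 4, 4): truth gives 0; no alternative beats it.
Others report (4, 4, 17): truth gives 0; no alternative beats it.
(Checking all 125 profiles: 118 have a profitable deviation, 7 do not.)

118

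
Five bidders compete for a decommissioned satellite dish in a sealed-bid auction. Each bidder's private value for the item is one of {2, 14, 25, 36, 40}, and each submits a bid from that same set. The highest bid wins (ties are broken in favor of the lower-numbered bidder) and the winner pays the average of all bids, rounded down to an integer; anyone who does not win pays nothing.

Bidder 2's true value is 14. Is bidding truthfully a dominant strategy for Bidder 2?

No

Consider the case where Bidder 1 bids 2, Bidder 3 bids 2, Bidder 4 bids 2 and Bidder 5 bids 25.
Truthful bid 14: loses, pays 0, utility 0.
Bid 25 instead: wins, pays 11, utility 14 - 11 = 3.
Since 3 > 0, bidding 25 is strictly better here, so truthful bidding is not dominant.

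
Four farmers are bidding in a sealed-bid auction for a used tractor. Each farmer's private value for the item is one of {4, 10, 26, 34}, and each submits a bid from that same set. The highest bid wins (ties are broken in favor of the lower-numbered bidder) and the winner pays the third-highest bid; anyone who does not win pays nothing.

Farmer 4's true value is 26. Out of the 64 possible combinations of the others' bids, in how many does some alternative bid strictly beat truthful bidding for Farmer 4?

12

Others bid (4, 4, 26): truth gives 0; bid 34 gives 22 > 0. Violating.
Others bid (4, 10, 26): truth gives 0; bid 34 gives 16 > 0. Violating.
Others bid (4, 26, 4): truth gives 0; bid 34 gives 22 > 0. Violating.
Others bid (4, 26, 10): truth gives 0; bid 34 gives 16 > 0. Violating.
Others bid (4, 4, 4): truth gives 22; no alternative beats it.
Others bid (4, 4, 10): truth gives 22; no alternative beats it.
(Checking all 64 profiles: 12 have a profitable deviation, 52 do not.)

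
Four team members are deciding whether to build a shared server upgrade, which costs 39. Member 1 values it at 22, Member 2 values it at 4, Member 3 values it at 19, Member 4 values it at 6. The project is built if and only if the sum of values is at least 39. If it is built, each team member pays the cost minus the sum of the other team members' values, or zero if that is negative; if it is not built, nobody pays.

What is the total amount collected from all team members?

Total value 51 ≥ cost 39, so it is built.
Member 1: others sum to 29; max(0, 39 - 29) = 10.
Member 2: others sum to 47; max(0, 39 - 47) = 0.
Member 3: others sum to 32; max(0, 39 - 32) = 7.
Member 4: others sum to 45; max(0, 39 - 45) = 0.
Total collected = 10 + 0 + 7 + 0 = 17.

17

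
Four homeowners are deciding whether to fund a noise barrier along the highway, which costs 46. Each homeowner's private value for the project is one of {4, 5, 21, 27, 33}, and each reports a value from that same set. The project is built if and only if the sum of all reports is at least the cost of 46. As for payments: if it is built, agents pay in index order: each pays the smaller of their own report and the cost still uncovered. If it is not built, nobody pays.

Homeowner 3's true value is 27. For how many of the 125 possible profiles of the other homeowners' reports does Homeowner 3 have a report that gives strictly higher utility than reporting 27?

Others report (4, 4, 21): truth gives 0; report 21 gives 6 > 0. Violating.
Others report (4, 4, 27): truth gives 0; report 21 gives 6 > 0. Violating.
Others report (4, 4, 33): truth gives 0; report 5 gives 22 > 0. Violating.
Others report (4, 5, 21): truth gives 0; report 21 gives 6 > 0. Violating.
Others report (4, 4, 4): truth gives 0; no alternative beats it.
Others report (4, 4, 5): truth gives 0; no alternative beats it.
(Checking all 125 profiles: 56 have a profitable deviation, 69 do not.)

56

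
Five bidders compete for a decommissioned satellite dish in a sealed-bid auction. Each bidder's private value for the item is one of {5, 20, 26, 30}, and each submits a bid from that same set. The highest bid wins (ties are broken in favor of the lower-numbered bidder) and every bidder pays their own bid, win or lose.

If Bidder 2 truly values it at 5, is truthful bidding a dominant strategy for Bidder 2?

Yes

Check each profile of the others' bids and compare truth against every alternative bid.
Others bid (5, 5, 5, 26): truth gives -5, best alternative gives -20.
Others bid (5, 5, 5, 30): truth gives -5, best alternative gives -20.
Others bid (5, 5, 20, 26): truth gives -5, best alternative gives -20.
Others bid (5, 5, 20, 30): truth gives -5, best alternative gives -20.
Others bid (5, 5, 26, 5): truth gives -5, best alternative gives -20.
Others bid (5, 5, 26, 20): truth gives -5, best alternative gives -20.
(Remaining 250 profiles checked similarly; truth is weakly best in each.)
In every case the truthful bid is at least as good as any alternative, so it is a dominant strategy.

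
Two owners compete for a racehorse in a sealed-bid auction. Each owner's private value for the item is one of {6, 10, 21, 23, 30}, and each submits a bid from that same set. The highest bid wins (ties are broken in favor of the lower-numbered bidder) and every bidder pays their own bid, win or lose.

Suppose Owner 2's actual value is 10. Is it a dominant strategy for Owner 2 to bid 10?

No

Consider the case where Owner 1 bids 10.
Truthful bid 10: loses but pays 10, utility -10.
Bid 6 instead: loses but pays 6, utility -6.
Since -6 > -10, bidding 6 is strictly better here, so truthful bidding is not dominant.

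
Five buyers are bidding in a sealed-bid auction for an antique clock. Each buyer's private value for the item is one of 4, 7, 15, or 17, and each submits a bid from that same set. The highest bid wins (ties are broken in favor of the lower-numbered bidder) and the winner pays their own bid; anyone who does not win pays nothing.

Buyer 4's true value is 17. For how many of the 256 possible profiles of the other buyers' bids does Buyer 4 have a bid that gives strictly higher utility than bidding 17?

24

Others bid (4, 4, 4, 4): truth gives 0; bid 7 gives 10 > 0. Violating.
Others bid (4, 4, 4, 7): truth gives 0; bid 7 gives 10 > 0. Violating.
Others bid (4, 4, 4, 15): truth gives 0; bid 15 gives 2 > 0. Violating.
Others bid (4, 4, 7, 4): truth gives 0; bid 15 gives 2 > 0. Violating.
Others bid (4, 4, 4, 17): truth gives 0; no alternative beats it.
Others bid (4, 4, 7, 17): truth gives 0; no alternative beats it.
(Checking all 256 profiles: 24 have a profitable deviation, 232 do not.)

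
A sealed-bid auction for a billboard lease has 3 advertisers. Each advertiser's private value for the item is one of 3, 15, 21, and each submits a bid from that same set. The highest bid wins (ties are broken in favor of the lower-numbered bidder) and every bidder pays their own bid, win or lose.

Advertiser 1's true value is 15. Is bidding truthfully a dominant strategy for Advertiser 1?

No

Consider the case where Advertiser 2 bids 3 and Advertiser 3 bids 3.
Truthful bid 15: wins, pays 15, utility 15 - 15 = 0.
Bid 3 instead: wins, pays 3, utility 15 - 3 = 12.
Since 12 > 0, bidding 3 is strictly better here, so truthful bidding is not dominant.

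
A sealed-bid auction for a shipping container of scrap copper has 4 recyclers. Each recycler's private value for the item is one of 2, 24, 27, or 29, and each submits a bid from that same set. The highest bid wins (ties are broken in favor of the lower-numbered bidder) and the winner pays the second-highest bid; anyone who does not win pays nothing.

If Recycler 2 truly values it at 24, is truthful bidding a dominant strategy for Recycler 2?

Yes

Check each profile of the others' bids and compare truth against every alternative bid.
Others bid (2, 2, 2): truth gives 22, best alternative gives 22.
Others bid (2, 2, 24): truth gives 0, best alternative gives 0.
Others bid (2, 2, 27): truth gives 0, best alternative gives 0.
Others bid (2, 2, 29): truth gives 0, best alternative gives 0.
Others bid (2, 24, 2): truth gives 0, best alternative gives 0.
Others bid (2, 24, 24): truth gives 0, best alternative gives 0.
(Remaining 58 profiles checked similarly; truth is weakly best in each.)
In every case the truthful bid is at least as good as any alternative, so it is a dominant strategy.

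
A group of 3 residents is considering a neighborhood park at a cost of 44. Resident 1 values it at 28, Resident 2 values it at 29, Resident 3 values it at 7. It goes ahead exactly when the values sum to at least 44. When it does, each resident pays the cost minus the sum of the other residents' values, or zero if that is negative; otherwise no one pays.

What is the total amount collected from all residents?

17

Total value 64 ≥ cost 44, so it is built.
Resident 1: others sum to 36; max(0, 44 - 36) = 8.
Resident 2: others sum to 35; max(0, 44 - 35) = 9.
Resident 3: others sum to 57; max(0, 44 - 57) = 0.
Total collected = 8 + 9 + 0 = 17.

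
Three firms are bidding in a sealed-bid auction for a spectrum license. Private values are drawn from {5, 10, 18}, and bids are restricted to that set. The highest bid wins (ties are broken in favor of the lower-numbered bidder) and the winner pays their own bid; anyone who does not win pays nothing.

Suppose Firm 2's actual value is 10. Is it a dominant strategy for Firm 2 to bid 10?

Yes

Check each profile of the others' bids and compare truth against every alternative bid.
Others bid (5, 5): truth gives 0, best alternative gives 0.
Others bid (5, 10): truth gives 0, best alternative gives 0.
Others bid (5, 18): truth gives 0, best alternative gives 0.
Others bid (10, 5): truth gives 0, best alternative gives 0.
Others bid (10, 10): truth gives 0, best alternative gives 0.
Others bid (10, 18): truth gives 0, best alternative gives 0.
(Remaining 3 profiles checked similarly; truth is weakly best in each.)
In every case the truthful bid is at least as good as any alternative, so it is a dominant strategy.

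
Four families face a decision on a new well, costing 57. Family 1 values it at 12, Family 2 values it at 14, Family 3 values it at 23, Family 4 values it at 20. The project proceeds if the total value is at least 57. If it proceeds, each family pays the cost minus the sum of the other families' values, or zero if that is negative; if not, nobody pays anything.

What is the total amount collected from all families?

21

Total value 69 ≥ cost 57, so it is built.
Family 1: others sum to 57; max(0, 57 - 57) = 0.
Family 2: others sum to 55; max(0, 57 - 55) = 2.
Family 3: others sum to 46; max(0, 57 - 46) = 11.
Family 4: others sum to 49; max(0, 57 - 49) = 8.
Total collected = 0 + 2 + 11 + 8 = 21.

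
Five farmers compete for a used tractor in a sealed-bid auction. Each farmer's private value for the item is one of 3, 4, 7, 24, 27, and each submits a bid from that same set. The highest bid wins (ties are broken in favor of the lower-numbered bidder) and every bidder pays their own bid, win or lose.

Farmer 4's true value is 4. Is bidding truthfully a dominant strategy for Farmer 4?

No

Consider the case where Farmer 1 bids 3, Farmer 2 bids 3, Farmer 3 bids 3 and Farmer 5 bids 7.
Truthful bid 4: loses but pays 4, utility -4.
Bid 3 instead: loses but pays 3, utility -3.
Since -3 > -4, bidding 3 is strictly better here, so truthful bidding is not dominant.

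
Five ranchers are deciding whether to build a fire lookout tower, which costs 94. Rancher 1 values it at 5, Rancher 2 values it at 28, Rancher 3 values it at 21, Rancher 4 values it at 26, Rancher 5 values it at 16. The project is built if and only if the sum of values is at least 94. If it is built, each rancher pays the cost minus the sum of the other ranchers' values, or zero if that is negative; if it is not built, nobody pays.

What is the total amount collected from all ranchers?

Total value 96 ≥ cost 94, so it is built.
Rancher 1: others sum to 91; max(0, 94 - 91) = 3.
Rancher 2: others sum to 68; max(0, 94 - 68) = 26.
Rancher 3: others sum to 75; max(0, 94 - 75) = 19.
Rancher 4: others sum to 70; max(0, 94 - 70) = 24.
Rancher 5: others sum to 80; max(0, 94 - 80) = 14.
Total collected = 3 + 26 + 19 + 24 + 14 = 86.

86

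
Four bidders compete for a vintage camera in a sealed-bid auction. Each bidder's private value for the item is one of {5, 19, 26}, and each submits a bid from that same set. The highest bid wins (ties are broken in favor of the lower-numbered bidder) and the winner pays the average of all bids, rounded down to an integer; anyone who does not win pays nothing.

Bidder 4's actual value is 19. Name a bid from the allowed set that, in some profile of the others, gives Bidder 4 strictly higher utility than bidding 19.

26

Suppose Bidder 1 bids 5, Bidder 2 bids 5 and Bidder 3 bids 19.
Bid 19: loses, pays 0, utility 0.
Bid 26: wins, pays 13, utility 19 - 13 = 6.
So bidding 26 beats truth here (6 > 0).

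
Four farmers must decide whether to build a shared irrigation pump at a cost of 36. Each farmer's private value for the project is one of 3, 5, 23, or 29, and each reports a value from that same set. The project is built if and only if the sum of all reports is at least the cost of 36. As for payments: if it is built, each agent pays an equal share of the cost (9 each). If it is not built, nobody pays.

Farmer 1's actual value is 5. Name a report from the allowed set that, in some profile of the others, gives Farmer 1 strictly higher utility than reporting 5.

3

Suppose Farmer 2 reports 3, Farmer 3 reports 5 and Farmer 4 reports 23.
Report 5: project built, pays 9, utility 5 - 9 = -4.
Report 3: project not built, utility 0.
So reporting 3 beats truth here (0 > -4).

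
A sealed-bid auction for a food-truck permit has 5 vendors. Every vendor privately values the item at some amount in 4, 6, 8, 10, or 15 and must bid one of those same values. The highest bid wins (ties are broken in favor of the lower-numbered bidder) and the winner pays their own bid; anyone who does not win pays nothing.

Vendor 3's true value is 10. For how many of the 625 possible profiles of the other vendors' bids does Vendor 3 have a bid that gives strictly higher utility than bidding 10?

36

Others bid (4, 4, 4, 4): truth gives 0; bid 6 gives 4 > 0. Violating.
Others bid (4, 4, 4, 6): truth gives 0; bid 6 gives 4 > 0. Violating.
Others bid (4, 4, 4, 8): truth gives 0; bid 8 gives 2 > 0. Violating.
Others bid (4, 4, 6, 4): truth gives 0; bid 6 gives 4 > 0. Violating.
Others bid (4, 4, 4, 10): truth gives 0; no alternative beats it.
Others bid (4, 4, 4, 15): truth gives 0; no alternative beats it.
(Checking all 625 profiles: 36 have a profitable deviation, 589 do not.)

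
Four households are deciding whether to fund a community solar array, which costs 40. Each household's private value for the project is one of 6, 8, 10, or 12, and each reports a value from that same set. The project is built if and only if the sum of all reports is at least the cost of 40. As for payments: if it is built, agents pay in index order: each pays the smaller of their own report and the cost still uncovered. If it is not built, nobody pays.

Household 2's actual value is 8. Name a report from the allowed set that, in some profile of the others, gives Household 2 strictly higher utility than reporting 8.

6

Suppose Household 1 reports 10, Household 3 reports 12 and Household 4 reports 12.
Report 8: project built, pays 8, utility 8 - 8 = 0.
Report 6: project built, pays 6, utility 8 - 6 = 2.
So reporting 6 beats truth here (2 > 0).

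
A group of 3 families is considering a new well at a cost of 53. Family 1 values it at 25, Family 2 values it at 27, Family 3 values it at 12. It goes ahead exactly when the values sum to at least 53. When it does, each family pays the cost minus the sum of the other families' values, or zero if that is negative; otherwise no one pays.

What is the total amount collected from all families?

31

Total value 64 ≥ cost 53, so it is built.
Family 1: others sum to 39; max(0, 53 - 39) = 14.
Family 2: others sum to 37; max(0, 53 - 37) = 16.
Family 3: others sum to 52; max(0, 53 - 52) = 1.
Total collected = 14 + 16 + 1 = 31.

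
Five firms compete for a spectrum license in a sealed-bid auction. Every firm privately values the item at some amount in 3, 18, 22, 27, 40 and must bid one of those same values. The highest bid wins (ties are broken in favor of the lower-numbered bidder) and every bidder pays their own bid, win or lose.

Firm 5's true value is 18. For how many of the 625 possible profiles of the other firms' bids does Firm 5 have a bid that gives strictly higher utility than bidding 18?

Others bid (3, 3, 3, 18): truth gives -18; bid 3 gives -3 > -18. Violating.
Others bid (3, 3, 3, 22): truth gives -18; bid 3 gives -3 > -18. Violating.
Others bid (3, 3, 3, 27): truth gives -18; bid 3 gives -3 > -18. Violating.
Others bid (3, 3, 3, 40): truth gives -18; bid 3 gives -3 > -18. Violating.
Others bid (3, 3, 3, 3): truth gives 0; no alternative beats it.
(Checking all 625 profiles: 624 have a profitable deviation, 1 does not.)

624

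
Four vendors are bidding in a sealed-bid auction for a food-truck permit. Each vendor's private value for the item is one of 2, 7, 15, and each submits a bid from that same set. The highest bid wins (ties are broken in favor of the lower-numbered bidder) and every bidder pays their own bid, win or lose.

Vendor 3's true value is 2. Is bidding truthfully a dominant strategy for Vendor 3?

Check each profile of the others' bids and compare truth against every alternative bid.
Others bid (2, 2, 15): truth gives -2, best alternative gives -7.
Others bid (2, 7, 2): truth gives -2, best alternative gives -7.
Others bid (2, 7, 7): truth gives -2, best alternative gives -7.
Others bid (2, 7, 15): truth gives -2, best alternative gives -7.
Others bid (2, 15, 2): truth gives -2, best alternative gives -7.
Others bid (2, 15, 7): truth gives -2, best alternative gives -7.
(Remaining 21 profiles checked similarly; truth is weakly best in each.)
In every case the truthful bid is at least as good as any alternative, so it is a dominant strategy.

Yes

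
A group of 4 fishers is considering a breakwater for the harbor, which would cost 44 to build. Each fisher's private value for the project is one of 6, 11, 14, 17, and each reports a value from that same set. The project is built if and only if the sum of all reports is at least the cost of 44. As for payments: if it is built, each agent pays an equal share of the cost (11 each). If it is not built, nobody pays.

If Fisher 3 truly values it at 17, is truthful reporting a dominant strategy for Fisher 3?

Yes

Check each profile of the others' reports and compare truth against every alternative report.
Others report (6, 6, 17): truth gives 6, best alternative gives 0.
Others report (6, 11, 11): truth gives 6, best alternative gives 0.
Others report (6, 17, 6): truth gives 6, best alternative gives 0.
Others report (11, 6, 11): truth gives 6, best alternative gives 0.
Others report (11, 11, 6): truth gives 6, best alternative gives 0.
Others report (17, 6, 6): truth gives 6, best alternative gives 0.
(Remaining 58 profiles checked similarly; truth is weakly best in each.)
In every case the truthful report is at least as good as any alternative, so it is a dominant strategy.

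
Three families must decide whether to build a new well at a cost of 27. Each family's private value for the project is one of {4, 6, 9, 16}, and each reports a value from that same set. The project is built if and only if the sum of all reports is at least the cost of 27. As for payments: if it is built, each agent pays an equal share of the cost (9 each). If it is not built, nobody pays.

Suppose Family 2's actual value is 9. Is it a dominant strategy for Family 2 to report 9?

Yes

Check each profile of the others' reports and compare truth against every alternative report.
Others report (4, 4): truth gives 0, best alternative gives 0.
Others report (4, 6): truth gives 0, best alternative gives 0.
Others report (4, 9): truth gives 0, best alternative gives 0.
Others report (4, 16): truth gives 0, best alternative gives 0.
Others report (6, 4): truth gives 0, best alternative gives 0.
Others report (6, 6): truth gives 0, best alternative gives 0.
(Remaining 10 profiles checked similarly; truth is weakly best in each.)
In every case the truthful report is at least as good as any alternative, so it is a dominant strategy.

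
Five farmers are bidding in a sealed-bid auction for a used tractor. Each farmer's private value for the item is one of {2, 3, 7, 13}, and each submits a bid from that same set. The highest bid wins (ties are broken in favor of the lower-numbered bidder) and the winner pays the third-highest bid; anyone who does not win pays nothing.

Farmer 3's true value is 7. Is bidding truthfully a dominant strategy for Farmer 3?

No

Consider the case where Farmer 1 bids 2, Farmer 2 bids 2, Farmer 4 bids 2 and Farmer 5 bids 13.
Truthful bid 7: loses, pays 0, utility 0.
Bid 13 instead: wins, pays 2, utility 7 - 2 = 5.
Since 5 > 0, bidding 13 is strictly better here, so truthful bidding is not dominant.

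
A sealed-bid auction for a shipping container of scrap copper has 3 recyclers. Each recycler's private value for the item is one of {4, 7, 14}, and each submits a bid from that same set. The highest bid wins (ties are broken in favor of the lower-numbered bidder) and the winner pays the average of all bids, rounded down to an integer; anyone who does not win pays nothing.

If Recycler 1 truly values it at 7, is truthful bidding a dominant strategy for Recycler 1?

No

Consider the case where Recycler 2 bids 4 and Recycler 3 bids 4.
Truthful bid 7: wins, pays 5, utility 7 - 5 = 2.
Bid 4 instead: wins, pays 4, utility 7 - 4 = 3.
Since 3 > 2, bidding 4 is strictly better here, so truthful bidding is not dominant.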